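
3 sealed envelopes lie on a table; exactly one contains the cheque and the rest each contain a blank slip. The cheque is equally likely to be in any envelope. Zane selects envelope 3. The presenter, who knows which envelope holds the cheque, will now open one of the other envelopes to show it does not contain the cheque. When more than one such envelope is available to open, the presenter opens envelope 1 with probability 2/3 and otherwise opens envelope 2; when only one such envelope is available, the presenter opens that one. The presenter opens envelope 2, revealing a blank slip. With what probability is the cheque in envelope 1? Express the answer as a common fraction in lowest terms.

3/4

Consider each possible location of the cheque in turn.
If it is in envelope 1 (prior 1/3): only envelope 2 is available, probability 1; weight (1/3)·1 = 1/3.
If it is in envelope 2 (prior 1/3): the presenter opened envelope 2, so this case is ruled out; weight (1/3)·0 = 0.
If it is in envelope 3 (prior 1/3): envelope 1 is available but not opened, probability 1/3; weight (1/3)·(1/3) = 1/9.
The weights sum to 4/9.
So P(the cheque in envelope 1 | the presenter opened envelope 2) = (1/3) / (4/9) = 3/4.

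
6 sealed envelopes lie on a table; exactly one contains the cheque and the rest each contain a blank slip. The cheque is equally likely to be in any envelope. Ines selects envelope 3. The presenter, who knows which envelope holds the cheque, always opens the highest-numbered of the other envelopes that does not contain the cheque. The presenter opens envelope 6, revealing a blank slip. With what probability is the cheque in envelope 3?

1/5

Consider each possible location of the cheque in turn.
If it is in any of envelopes 1, 2, 3, 4, and 5 (prior 1/6 each): envelope 6 is the highest-numbered option available, probability 1; weight (1/6)·1 = 1/6 each.
If it is in envelope 6 (prior 1/6): the presenter opened envelope 6, so this case is ruled out; weight (1/6)·0 = 0.
The weights sum to 5/6.
So P(the cheque in envelope 3 | the presenter opened envelope 6) = (1/6) / (5/6) = 1/5.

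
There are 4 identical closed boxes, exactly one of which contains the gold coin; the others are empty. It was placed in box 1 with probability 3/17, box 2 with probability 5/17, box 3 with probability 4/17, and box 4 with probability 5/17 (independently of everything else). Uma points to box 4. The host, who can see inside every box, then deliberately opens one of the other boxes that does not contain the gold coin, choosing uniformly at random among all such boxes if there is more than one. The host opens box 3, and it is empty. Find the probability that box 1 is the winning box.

9/34

Consider each possible location of the gold coin in turn.
If it is in box 1 (prior 3/17): the host has 2 equally likely choices, so probability 1/2; weight (3/17)·(1/2) = 3/34.
If it is in box 2 (prior 5/17): the host has 2 equally likely choices, so probability 1/2; weight (5/17)·(1/2) = 5/34.
If it is in box 3 (prior 4/17): the host opened box 3, so this case is ruled out; weight (4/17)·0 = 0.
If it is in box 4 (prior 5/17): the host has 3 equally likely choices, so probability 1/3; weight (5/17)·(1/3) = 5/51.
The weights sum to 1/3.
So P(the gold coin in box 1 | the host opened box 3) = (3/34) / (1/3) = 9/34.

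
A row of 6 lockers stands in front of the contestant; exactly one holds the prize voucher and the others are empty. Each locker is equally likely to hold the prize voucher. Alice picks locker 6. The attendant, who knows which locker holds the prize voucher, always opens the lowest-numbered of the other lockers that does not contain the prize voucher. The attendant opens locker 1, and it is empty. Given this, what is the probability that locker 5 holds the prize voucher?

Apply Bayes' rule, conditioning on where the prize voucher actually is.
If it is in locker 1 (prior 1/6): the attendant opened locker 1, so this case is ruled out; weight (1/6)·0 = 0.
If it is in any of lockers 2, 3, 4, 5, and 6 (prior 1/6 each): locker 1 is the lowest-numbered option available, probability 1; weight (1/6)·1 = 1/6 each.
The weights sum to 5/6.
So P(the prize voucher in locker 5 | the attendant opened locker 1) = (1/6) / (5/6) = 1/5.

1/5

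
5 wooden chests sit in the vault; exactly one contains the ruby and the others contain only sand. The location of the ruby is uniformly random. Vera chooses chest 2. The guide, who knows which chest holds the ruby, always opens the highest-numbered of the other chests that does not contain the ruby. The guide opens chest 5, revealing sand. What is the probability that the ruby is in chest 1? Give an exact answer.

Condition on the true location of the ruby.
If it is in any of chests 1, 2, 3, and 4 (prior 1/5 each): chest 5 is the highest-numbered option available, probability 1; weight (1/5)·1 = 1/5 each.
If it is in chest 5 (prior 1/5): the guide opened chest 5, so this case is ruled out; weight (1/5)·0 = 0.
The weights sum to 4/5.
So P(the ruby in chest 1 | the guide opened chest 5) = (1/5) / (4/5) = 1/4.

1/4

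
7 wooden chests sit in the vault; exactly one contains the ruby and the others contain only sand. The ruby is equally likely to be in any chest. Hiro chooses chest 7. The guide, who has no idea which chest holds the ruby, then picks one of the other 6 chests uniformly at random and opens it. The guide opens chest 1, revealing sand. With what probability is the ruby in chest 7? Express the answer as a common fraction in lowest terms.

1/6

Because the guide chose which chest to open without knowing where the ruby is, the choice is independent of the prize location. Learning that chest 1 does not hold the ruby simply rules out that one location and leaves the remaining 6 chests still equally likely by symmetry.
So P(the ruby in chest 7) = 1/6.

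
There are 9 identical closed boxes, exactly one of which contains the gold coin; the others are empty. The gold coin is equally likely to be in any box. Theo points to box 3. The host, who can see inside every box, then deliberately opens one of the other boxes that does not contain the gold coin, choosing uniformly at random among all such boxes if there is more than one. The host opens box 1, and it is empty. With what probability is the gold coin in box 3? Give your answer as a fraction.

1/9

Apply Bayes' rule, conditioning on where the gold coin actually is.
If it is in box 1 (prior 1/9): the host opened box 1, so this case is ruled out; weight (1/9)·0 = 0.
If it is in any of boxes 2, 4, 5, 6, 7, 8, and 9 (prior 1/9 each): the host has 7 equally likely choices, so probability 1/7; weight (1/9)·(1/7) = 1/63 each.
If it is in box 3 (prior 1/9): the host has 8 equally likely choices, so probability 1/8; weight (1/9)·(1/8) = 1/72.
The weights sum to 1/8.
So P(the gold coin in box 3 | the host opened box 1) = (1/72) / (1/8) = 1/9.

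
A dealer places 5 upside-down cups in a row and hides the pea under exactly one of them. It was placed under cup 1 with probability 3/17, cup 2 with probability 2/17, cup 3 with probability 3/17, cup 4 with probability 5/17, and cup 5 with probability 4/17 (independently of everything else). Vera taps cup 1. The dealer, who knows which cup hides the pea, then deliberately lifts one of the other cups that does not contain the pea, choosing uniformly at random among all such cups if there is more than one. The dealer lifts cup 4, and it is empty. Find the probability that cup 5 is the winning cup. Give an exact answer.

Consider each possible location of the pea in turn.
If it is under cup 1 (prior 3/17): the dealer has 4 equally likely choices, so probability 1/4; weight (3/17)·(1/4) = 3/68.
If it is under cup 2 (prior 2/17): the dealer has 3 equally likely choices, so probability 1/3; weight (2/17)·(1/3) = 2/51.
If it is under cup 3 (prior 3/17): the dealer has 3 equally likely choices, so probability 1/3; weight (3/17)·(1/3) = 1/17.
If it is under cup 4 (prior 5/17): the dealer opened cup 4, so this case is ruled out; weight (5/17)·0 = 0.
If it is under cup 5 (prior 4/17): the dealer has 3 equally likely choices, so probability 1/3; weight (4/17)·(1/3) = 4/51.
The weights sum to 15/68.
So P(the pea under cup 5 | the dealer opened cup 4) = (4/51) / (15/68) = 16/45.

16/45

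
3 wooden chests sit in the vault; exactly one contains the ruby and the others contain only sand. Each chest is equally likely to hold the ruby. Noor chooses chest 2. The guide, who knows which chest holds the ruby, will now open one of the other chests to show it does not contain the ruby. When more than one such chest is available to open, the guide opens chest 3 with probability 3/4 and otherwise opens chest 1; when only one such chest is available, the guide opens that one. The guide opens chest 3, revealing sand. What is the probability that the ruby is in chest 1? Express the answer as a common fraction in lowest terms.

Condition on the true location of the ruby.
If it is in chest 1 (prior 1/3): only chest 3 is available, probability 1; weight (1/3)·1 = 1/3.
If it is in chest 2 (prior 1/3): chest 3 is available, opened with probability 3/4; weight (1/3)·(3/4) = 1/4.
If it is in chest 3 (prior 1/3): the guide opened chest 3, so this case is ruled out; weight (1/3)·0 = 0.
The weights sum to 7/12.
So P(the ruby in chest 1 | the guide opened chest 3) = (1/3) / (7/12) = 4/7.

4/7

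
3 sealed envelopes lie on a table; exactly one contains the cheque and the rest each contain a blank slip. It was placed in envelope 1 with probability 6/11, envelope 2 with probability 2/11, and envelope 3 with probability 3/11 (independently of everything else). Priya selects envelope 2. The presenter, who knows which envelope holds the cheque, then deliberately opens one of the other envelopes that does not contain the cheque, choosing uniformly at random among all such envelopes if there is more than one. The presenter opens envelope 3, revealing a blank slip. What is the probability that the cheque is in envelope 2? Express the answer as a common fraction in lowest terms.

1/7

Apply Bayes' rule, conditioning on where the cheque actually is.
If it is in envelope 1 (prior 6/11): the presenter has no choice, probability 1; weight (6/11)·1 = 6/11.
If it is in envelope 2 (prior 2/11): the presenter has 2 equally likely choices, so probability 1/2; weight (2/11)·(1/2) = 1/11.
If it is in envelope 3 (prior 3/11): the presenter opened envelope 3, so this case is ruled out; weight (3/11)·0 = 0.
The weights sum to 7/11.
So P(the cheque in envelope 2 | the presenter opened envelope 3) = (1/11) / (7/11) = 1/7.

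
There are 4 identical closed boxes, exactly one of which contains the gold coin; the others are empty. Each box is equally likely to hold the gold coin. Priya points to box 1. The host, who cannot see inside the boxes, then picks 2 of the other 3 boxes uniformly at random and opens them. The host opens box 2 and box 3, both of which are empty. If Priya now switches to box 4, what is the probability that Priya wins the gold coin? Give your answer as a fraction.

Apply Bayes' rule, conditioning on where the gold coin actually is.
If it is in either of boxes 1 and 4 (prior 1/4 each): the host picks exactly this set with probability 1/3 regardless, and none is the prize; weight (1/4)·(1/3) = 1/12 each.
If it is in either of boxes 2 and 3 (prior 1/4 each): that box was opened and seen not to hold the prize — ruled out; weight (1/4)·0 = 0 each.
The weights sum to 1/6.
So P(the gold coin in box 4 | the host opened box 2 and box 3) = (1/12) / (1/6) = 1/2.

1/2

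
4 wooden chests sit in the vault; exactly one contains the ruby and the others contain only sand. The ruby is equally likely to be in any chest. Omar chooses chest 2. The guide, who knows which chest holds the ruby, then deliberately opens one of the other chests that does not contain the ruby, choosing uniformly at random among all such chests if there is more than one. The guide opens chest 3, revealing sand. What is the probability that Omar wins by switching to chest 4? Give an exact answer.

Consider each possible location of the ruby in turn.
If it is in either of chests 1 and 4 (prior 1/4 each): the guide has 2 equally likely choices, so probability 1/2; weight (1/4)·(1/2) = 1/8 each.
If it is in chest 2 (prior 1/4): the guide has 3 equally likely choices, so probability 1/3; weight (1/4)·(1/3) = 1/12.
If it is in chest 3 (prior 1/4): the guide opened chest 3, so this case is ruled out; weight (1/4)·0 = 0.
The weights sum to 1/3.
So P(the ruby in chest 4 | the guide opened chest 3) = (1/8) / (1/3) = 3/8.

3/8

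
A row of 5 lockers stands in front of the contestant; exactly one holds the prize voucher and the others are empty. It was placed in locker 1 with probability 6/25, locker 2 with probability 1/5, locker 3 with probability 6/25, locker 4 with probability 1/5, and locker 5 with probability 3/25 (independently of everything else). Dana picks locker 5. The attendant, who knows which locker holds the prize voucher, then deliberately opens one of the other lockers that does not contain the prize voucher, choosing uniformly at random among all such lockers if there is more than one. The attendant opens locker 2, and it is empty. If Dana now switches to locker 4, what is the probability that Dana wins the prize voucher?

20/77

Apply Bayes' rule, conditioning on where the prize voucher actually is.
If it is in either of lockers 1 and 3 (prior 6/25 each): the attendant has 3 equally likely choices, so probability 1/3; weight (6/25)·(1/3) = 2/25 each.
If it is in locker 2 (prior 1/5): the attendant opened locker 2, so this case is ruled out; weight (1/5)·0 = 0.
If it is in locker 4 (prior 1/5): the attendant has 3 equally likely choices, so probability 1/3; weight (1/5)·(1/3) = 1/15.
If it is in locker 5 (prior 3/25): the attendant has 4 equally likely choices, so probability 1/4; weight (3/25)·(1/4) = 3/100.
The weights sum to 77/300.
So P(the prize voucher in locker 4 | the attendant opened locker 2) = (1/15) / (77/300) = 20/77.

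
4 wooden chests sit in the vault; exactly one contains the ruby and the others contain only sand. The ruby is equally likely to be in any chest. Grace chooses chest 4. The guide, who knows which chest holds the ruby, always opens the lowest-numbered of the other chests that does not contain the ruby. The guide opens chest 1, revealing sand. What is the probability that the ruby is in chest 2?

1/3

Consider each possible location of the ruby in turn.
If it is in chest 1 (prior 1/4): the guide opened chest 1, so this case is ruled out; weight (1/4)·0 = 0.
If it is in any of chests 2, 3, and 4 (prior 1/4 each): chest 1 is the lowest-numbered option available, probability 1; weight (1/4)·1 = 1/4 each.
The weights sum to 3/4.
So P(the ruby in chest 2 | the guide opened chest 1) = (1/4) / (3/4) = 1/3.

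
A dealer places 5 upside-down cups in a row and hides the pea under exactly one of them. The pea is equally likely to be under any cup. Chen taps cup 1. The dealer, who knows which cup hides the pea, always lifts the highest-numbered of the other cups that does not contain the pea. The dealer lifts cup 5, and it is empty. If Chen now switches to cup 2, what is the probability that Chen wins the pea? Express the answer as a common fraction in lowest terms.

Apply Bayes' rule, conditioning on where the pea actually is.
If it is under any of cups 1, 2, 3, and 4 (prior 1/5 each): cup 5 is the highest-numbered option available, probability 1; weight (1/5)·1 = 1/5 each.
If it is under cup 5 (prior 1/5): the dealer opened cup 5, so this case is ruled out; weight (1/5)·0 = 0.
The weights sum to 4/5.
So P(the pea under cup 2 | the dealer opened cup 5) = (1/5) / (4/5) = 1/4.

1/4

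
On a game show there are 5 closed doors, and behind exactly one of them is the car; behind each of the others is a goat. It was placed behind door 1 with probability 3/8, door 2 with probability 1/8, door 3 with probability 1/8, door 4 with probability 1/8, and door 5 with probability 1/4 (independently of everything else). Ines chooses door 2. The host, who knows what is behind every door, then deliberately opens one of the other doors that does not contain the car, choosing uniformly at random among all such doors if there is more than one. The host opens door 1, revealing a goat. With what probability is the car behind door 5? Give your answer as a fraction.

8/19

Condition on the true location of the car.
If it is behind door 1 (prior 3/8): the host opened door 1, so this case is ruled out; weight (3/8)·0 = 0.
If it is behind door 2 (prior 1/8): the host has 4 equally likely choices, so probability 1/4; weight (1/8)·(1/4) = 1/32.
If it is behind either of doors 3 and 4 (prior 1/8 each): the host has 3 equally likely choices, so probability 1/3; weight (1/8)·(1/3) = 1/24 each.
If it is behind door 5 (prior 1/4): the host has 3 equally likely choices, so probability 1/3; weight (1/4)·(1/3) = 1/12.
The weights sum to 19/96.
So P(the car behind door 5 | the host opened door 1) = (1/12) / (19/96) = 8/19.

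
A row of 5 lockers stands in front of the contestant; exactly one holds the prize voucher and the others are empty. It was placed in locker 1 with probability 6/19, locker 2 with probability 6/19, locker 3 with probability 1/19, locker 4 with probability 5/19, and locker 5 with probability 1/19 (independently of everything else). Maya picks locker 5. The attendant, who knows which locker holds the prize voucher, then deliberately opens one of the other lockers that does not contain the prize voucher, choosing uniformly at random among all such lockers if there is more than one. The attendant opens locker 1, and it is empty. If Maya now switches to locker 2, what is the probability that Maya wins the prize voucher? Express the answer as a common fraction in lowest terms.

8/17

Apply Bayes' rule, conditioning on where the prize voucher actually is.
If it is in locker 1 (prior 6/19): the attendant opened locker 1, so this case is ruled out; weight (6/19)·0 = 0.
If it is in locker 2 (prior 6/19): the attendant has 3 equally likely choices, so probability 1/3; weight (6/19)·(1/3) = 2/19.
If it is in locker 3 (prior 1/19): the attendant has 3 equally likely choices, so probability 1/3; weight (1/19)·(1/3) = 1/57.
If it is in locker 4 (prior 5/19): the attendant has 3 equally likely choices, so probability 1/3; weight (5/19)·(1/3) = 5/57.
If it is in locker 5 (prior 1/19): the attendant has 4 equally likely choices, so probability 1/4; weight (1/19)·(1/4) = 1/76.
The weights sum to 17/76.
So P(the prize voucher in locker 2 | the attendant opened locker 1) = (2/19) / (17/76) = 8/17.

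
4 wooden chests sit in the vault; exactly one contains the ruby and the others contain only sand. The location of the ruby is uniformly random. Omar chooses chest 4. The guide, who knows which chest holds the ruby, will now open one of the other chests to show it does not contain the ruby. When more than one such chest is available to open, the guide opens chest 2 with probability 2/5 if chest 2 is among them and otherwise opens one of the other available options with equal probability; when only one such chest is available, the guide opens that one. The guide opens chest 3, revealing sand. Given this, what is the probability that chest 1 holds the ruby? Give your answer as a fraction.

Consider each possible location of the ruby in turn.
If it is in chest 1 (prior 1/4): chest 2 is available but not opened, probability 3/5; weight (1/4)·(3/5) = 3/20.
If it is in chest 2 (prior 1/4): chest 2 holds the prize so is unavailable; the guide chooses uniformly among the 2 others, probability 1/2; weight (1/4)·(1/2) = 1/8.
If it is in chest 3 (prior 1/4): the guide opened chest 3, so this case is ruled out; weight (1/4)·0 = 0.
If it is in chest 4 (prior 1/4): chest 2 is available but not opened; chest 3 gets probability (1 − 2/5)/2 = 3/10; weight (1/4)·(3/10) = 3/40.
The weights sum to 7/20.
So P(the ruby in chest 1 | the guide opened chest 3) = (3/20) / (7/20) = 3/7.

3/7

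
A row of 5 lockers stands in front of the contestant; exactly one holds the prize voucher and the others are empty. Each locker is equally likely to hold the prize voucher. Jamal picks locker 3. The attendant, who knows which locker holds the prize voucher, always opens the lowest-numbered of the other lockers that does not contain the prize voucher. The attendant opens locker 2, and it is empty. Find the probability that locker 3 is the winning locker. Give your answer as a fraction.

0

Condition on the true location of the prize voucher.
If it is in locker 1 (prior 1/5): locker 2 is the lowest-numbered option available, probability 1; weight (1/5)·1 = 1/5.
If it is in locker 2 (prior 1/5): the attendant opened locker 2, so this case is ruled out; weight (1/5)·0 = 0.
If it is in any of lockers 3, 4, and 5 (prior 1/5 each): the attendant would have opened locker 1 instead, probability 0; weight (1/5)·0 = 0 each.
The weights sum to 1/5.
So P(the prize voucher in locker 3 | the attendant opened locker 2) = 0 / (1/5) = 0.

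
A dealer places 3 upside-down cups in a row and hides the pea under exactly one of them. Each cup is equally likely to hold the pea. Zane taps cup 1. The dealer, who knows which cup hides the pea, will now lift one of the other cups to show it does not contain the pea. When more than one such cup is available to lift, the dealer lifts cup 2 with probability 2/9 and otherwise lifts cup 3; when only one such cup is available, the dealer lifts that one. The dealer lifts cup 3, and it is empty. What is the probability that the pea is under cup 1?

Apply Bayes' rule, conditioning on where the pea actually is.
If it is under cup 1 (prior 1/3): cup 2 is available but not opened, probability 7/9; weight (1/3)·(7/9) = 7/27.
If it is under cup 2 (prior 1/3): only cup 3 is available, probability 1; weight (1/3)·1 = 1/3.
If it is under cup 3 (prior 1/3): the dealer opened cup 3, so this case is ruled out; weight (1/3)·0 = 0.
The weights sum to 16/27.
So P(the pea under cup 1 | the dealer opened cup 3) = (7/27) / (16/27) = 7/16.

7/16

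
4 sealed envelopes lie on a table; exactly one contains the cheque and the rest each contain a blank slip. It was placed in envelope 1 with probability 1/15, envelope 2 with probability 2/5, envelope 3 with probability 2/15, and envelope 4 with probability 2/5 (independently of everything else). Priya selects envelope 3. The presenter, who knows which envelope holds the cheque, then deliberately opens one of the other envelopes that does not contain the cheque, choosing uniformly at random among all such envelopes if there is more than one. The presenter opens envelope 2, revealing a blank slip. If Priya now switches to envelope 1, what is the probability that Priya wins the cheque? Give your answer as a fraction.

3/25

Condition on the true location of the cheque.
If it is in envelope 1 (prior 1/15): the presenter has 2 equally likely choices, so probability 1/2; weight (1/15)·(1/2) = 1/30.
If it is in envelope 2 (prior 2/5): the presenter opened envelope 2, so this case is ruled out; weight (2/5)·0 = 0.
If it is in envelope 3 (prior 2/15): the presenter has 3 equally likely choices, so probability 1/3; weight (2/15)·(1/3) = 2/45.
If it is in envelope 4 (prior 2/5): the presenter has 2 equally likely choices, so probability 1/2; weight (2/5)·(1/2) = 1/5.
The weights sum to 5/18.
So P(the cheque in envelope 1 | the presenter opened envelope 2) = (1/30) / (5/18) = 3/25.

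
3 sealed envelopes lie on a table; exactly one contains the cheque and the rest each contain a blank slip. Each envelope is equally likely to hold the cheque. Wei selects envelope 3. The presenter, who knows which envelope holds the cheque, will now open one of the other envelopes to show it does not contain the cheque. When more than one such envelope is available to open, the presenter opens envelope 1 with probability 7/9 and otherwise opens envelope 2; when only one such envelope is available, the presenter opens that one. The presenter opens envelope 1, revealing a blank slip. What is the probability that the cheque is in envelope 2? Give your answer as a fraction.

Condition on the true location of the cheque.
If it is in envelope 1 (prior 1/3): the presenter opened envelope 1, so this case is ruled out; weight (1/3)·0 = 0.
If it is in envelope 2 (prior 1/3): only envelope 1 is available, probability 1; weight (1/3)·1 = 1/3.
If it is in envelope 3 (prior 1/3): envelope 1 is available, opened with probability 7/9; weight (1/3)·(7/9) = 7/27.
The weights sum to 16/27.
So P(the cheque in envelope 2 | the presenter opened envelope 1) = (1/3) / (16/27) = 9/16.

9/16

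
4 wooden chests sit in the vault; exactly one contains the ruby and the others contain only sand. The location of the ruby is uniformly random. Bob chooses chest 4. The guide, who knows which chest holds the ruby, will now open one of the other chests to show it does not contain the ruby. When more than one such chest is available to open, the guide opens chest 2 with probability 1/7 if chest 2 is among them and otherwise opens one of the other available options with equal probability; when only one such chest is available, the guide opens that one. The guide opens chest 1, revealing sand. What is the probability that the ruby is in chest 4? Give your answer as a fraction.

6/25

Consider each possible location of the ruby in turn.
If it is in chest 1 (prior 1/4): the guide opened chest 1, so this case is ruled out; weight (1/4)·0 = 0.
If it is in chest 2 (prior 1/4): chest 2 holds the prize so is unavailable; the guide chooses uniformly among the 2 others, probability 1/2; weight (1/4)·(1/2) = 1/8.
If it is in chest 3 (prior 1/4): chest 2 is available but not opened, probability 6/7; weight (1/4)·(6/7) = 3/14.
If it is in chest 4 (prior 1/4): chest 2 is available but not opened; chest 1 gets probability (1 − 1/7)/2 = 3/7; weight (1/4)·(3/7) = 3/28.
The weights sum to 25/56.
So P(the ruby in chest 4 | the guide opened chest 1) = (3/28) / (25/56) = 6/25.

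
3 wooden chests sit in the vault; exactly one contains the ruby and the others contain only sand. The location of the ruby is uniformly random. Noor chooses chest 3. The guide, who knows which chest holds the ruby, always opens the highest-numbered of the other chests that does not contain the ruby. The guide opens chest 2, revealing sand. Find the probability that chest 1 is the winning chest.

Apply Bayes' rule, conditioning on where the ruby actually is.
If it is in either of chests 1 and 3 (prior 1/3 each): chest 2 is the highest-numbered option available, probability 1; weight (1/3)·1 = 1/3 each.
If it is in chest 2 (prior 1/3): the guide opened chest 2, so this case is ruled out; weight (1/3)·0 = 0.
The weights sum to 2/3.
So P(the ruby in chest 1 | the guide opened chest 2) = (1/3) / (2/3) = 1/2.

1/2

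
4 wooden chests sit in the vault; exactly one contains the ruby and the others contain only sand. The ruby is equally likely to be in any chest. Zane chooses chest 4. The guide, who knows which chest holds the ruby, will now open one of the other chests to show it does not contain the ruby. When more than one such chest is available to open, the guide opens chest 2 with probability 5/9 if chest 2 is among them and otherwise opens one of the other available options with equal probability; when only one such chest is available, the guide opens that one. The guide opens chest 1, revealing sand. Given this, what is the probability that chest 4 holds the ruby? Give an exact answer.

4/21

Apply Bayes' rule, conditioning on where the ruby actually is.
If it is in chest 1 (prior 1/4): the guide opened chest 1, so this case is ruled out; weight (1/4)·0 = 0.
If it is in chest 2 (prior 1/4): chest 2 holds the prize so is unavailable; the guide chooses uniformly among the 2 others, probability 1/2; weight (1/4)·(1/2) = 1/8.
If it is in chest 3 (prior 1/4): chest 2 is available but not opened, probability 4/9; weight (1/4)·(4/9) = 1/9.
If it is in chest 4 (prior 1/4): chest 2 is available but not opened; chest 1 gets probability (1 − 5/9)/2 = 2/9; weight (1/4)·(2/9) = 1/18.
The weights sum to 7/24.
So P(the ruby in chest 4 | the guide opened chest 1) = (1/18) / (7/24) = 4/21.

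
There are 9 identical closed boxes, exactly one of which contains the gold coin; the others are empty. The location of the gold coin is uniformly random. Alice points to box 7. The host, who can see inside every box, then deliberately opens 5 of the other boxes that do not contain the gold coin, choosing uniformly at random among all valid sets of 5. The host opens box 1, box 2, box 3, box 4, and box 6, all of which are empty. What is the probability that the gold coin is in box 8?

8/27

Apply Bayes' rule, conditioning on where the gold coin actually is.
If it is in any of boxes 1, 2, 3, 4, and 6 (prior 1/9 each): that box was opened and seen not to hold the prize — ruled out; weight (1/9)·0 = 0 each.
If it is in any of boxes 5, 8, and 9 (prior 1/9 each): the host has 21 equally likely choices, so probability 1/21; weight (1/9)·(1/21) = 1/189 each.
If it is in box 7 (prior 1/9): the host has 56 equally likely choices, so probability 1/56; weight (1/9)·(1/56) = 1/504.
The weights sum to 1/56.
So P(the gold coin in box 8 | the host opened box 1, box 2, box 3, box 4, and box 6) = (1/189) / (1/56) = 8/27.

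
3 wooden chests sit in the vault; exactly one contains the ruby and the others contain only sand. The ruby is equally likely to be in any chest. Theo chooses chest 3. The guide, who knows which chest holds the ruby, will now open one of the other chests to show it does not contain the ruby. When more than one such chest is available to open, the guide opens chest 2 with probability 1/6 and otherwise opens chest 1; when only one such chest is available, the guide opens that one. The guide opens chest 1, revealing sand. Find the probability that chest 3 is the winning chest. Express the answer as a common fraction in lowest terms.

5/11

Consider each possible location of the ruby in turn.
If it is in chest 1 (prior 1/3): the guide opened chest 1, so this case is ruled out; weight (1/3)·0 = 0.
If it is in chest 2 (prior 1/3): only chest 1 is available, probability 1; weight (1/3)·1 = 1/3.
If it is in chest 3 (prior 1/3): chest 2 is available but not opened, probability 5/6; weight (1/3)·(5/6) = 5/18.
The weights sum to 11/18.
So P(the ruby in chest 3 | the guide opened chest 1) = (5/18) / (11/18) = 5/11.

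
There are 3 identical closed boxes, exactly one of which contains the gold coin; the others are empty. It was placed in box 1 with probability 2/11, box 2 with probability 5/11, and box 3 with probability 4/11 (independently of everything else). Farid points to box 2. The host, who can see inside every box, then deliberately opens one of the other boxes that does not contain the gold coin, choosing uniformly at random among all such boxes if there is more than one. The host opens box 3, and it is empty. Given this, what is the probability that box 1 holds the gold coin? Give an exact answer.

Consider each possible location of the gold coin in turn.
If it is in box 1 (prior 2/11): the host has no choice, probability 1; weight (2/11)·1 = 2/11.
If it is in box 2 (prior 5/11): the host has 2 equally likely choices, so probability 1/2; weight (5/11)·(1/2) = 5/22.
If it is in box 3 (prior 4/11): the host opened box 3, so this case is ruled out; weight (4/11)·0 = 0.
The weights sum to 9/22.
So P(the gold coin in box 1 | the host opened box 3) = (2/11) / (9/22) = 4/9.

4/9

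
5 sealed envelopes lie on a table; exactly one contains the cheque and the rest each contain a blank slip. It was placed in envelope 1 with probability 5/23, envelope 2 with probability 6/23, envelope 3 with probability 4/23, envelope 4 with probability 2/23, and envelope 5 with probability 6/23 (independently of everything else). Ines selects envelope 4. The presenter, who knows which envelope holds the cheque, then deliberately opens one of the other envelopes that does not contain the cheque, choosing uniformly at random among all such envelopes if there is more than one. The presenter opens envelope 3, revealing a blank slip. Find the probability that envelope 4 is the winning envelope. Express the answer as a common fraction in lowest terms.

3/37

Condition on the true location of the cheque.
If it is in envelope 1 (prior 5/23): the presenter has 3 equally likely choices, so probability 1/3; weight (5/23)·(1/3) = 5/69.
If it is in either of envelopes 2 and 5 (prior 6/23 each): the presenter has 3 equally likely choices, so probability 1/3; weight (6/23)·(1/3) = 2/23 each.
If it is in envelope 3 (prior 4/23): the presenter opened envelope 3, so this case is ruled out; weight (4/23)·0 = 0.
If it is in envelope 4 (prior 2/23): the presenter has 4 equally likely choices, so probability 1/4; weight (2/23)·(1/4) = 1/46.
The weights sum to 37/138.
So P(the cheque in envelope 4 | the presenter opened envelope 3) = (1/46) / (37/138) = 3/37.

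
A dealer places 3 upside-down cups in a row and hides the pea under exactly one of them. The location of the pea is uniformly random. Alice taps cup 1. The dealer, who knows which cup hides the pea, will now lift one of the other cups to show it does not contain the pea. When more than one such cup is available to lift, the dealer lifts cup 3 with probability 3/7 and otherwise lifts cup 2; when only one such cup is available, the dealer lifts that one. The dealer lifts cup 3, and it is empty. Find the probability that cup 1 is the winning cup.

Apply Bayes' rule, conditioning on where the pea actually is.
If it is under cup 1 (prior 1/3): cup 3 is available, opened with probability 3/7; weight (1/3)·(3/7) = 1/7.
If it is under cup 2 (prior 1/3): only cup 3 is available, probability 1; weight (1/3)·1 = 1/3.
If it is under cup 3 (prior 1/3): the dealer opened cup 3, so this case is ruled out; weight (1/3)·0 = 0.
The weights sum to 10/21.
So P(the pea under cup 1 | the dealer opened cup 3) = (1/7) / (10/21) = 3/10.

3/10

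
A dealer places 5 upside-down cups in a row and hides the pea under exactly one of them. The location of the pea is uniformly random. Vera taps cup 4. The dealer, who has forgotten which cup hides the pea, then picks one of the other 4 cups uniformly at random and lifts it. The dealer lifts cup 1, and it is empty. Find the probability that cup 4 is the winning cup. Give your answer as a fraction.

1/4

Condition on the true location of the pea.
If it is under cup 1 (prior 1/5): the dealer opened cup 1, so this case is ruled out; weight (1/5)·0 = 0.
If it is under any of cups 2, 3, 4, and 5 (prior 1/5 each): the dealer picks cup 1 with probability 1/4 regardless, and it is not the prize; weight (1/5)·(1/4) = 1/20 each.
The weights sum to 1/5.
So P(the pea under cup 4 | the dealer opened cup 1) = (1/20) / (1/5) = 1/4.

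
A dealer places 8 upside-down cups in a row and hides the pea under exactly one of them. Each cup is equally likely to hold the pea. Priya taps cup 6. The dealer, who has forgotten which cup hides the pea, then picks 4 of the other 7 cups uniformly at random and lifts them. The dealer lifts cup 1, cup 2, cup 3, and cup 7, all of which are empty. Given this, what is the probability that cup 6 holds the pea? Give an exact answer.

1/4

Apply Bayes' rule, conditioning on where the pea actually is.
If it is under any of cups 1, 2, 3, and 7 (prior 1/8 each): that cup was opened and seen not to hold the prize — ruled out; weight (1/8)·0 = 0 each.
If it is under any of cups 4, 5, 6, and 8 (prior 1/8 each): the dealer picks exactly this set with probability 1/35 regardless, and none is the prize; weight (1/8)·(1/35) = 1/280 each.
The weights sum to 1/70.
So P(the pea under cup 6 | the dealer opened cup 1, cup 2, cup 3, and cup 7) = (1/280) / (1/70) = 1/4.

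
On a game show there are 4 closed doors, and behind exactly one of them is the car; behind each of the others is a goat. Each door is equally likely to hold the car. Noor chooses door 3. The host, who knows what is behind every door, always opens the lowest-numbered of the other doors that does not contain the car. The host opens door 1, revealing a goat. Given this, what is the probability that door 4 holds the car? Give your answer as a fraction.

1/3

Consider each possible location of the car in turn.
If it is behind door 1 (prior 1/4): the host opened door 1, so this case is ruled out; weight (1/4)·0 = 0.
If it is behind any of doors 2, 3, and 4 (prior 1/4 each): door 1 is the lowest-numbered option available, probability 1; weight (1/4)·1 = 1/4 each.
The weights sum to 3/4.
So P(the car behind door 4 | the host opened door 1) = (1/4) / (3/4) = 1/3.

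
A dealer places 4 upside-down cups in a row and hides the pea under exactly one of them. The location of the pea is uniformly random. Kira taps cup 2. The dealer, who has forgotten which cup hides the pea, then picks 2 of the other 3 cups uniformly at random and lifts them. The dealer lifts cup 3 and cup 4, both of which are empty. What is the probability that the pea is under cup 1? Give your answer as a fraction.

1/2

Consider each possible location of the pea in turn.
If it is under either of cups 1 and 2 (prior 1/4 each): the dealer picks exactly this set with probability 1/3 regardless, and none is the prize; weight (1/4)·(1/3) = 1/12 each.
If it is under either of cups 3 and 4 (prior 1/4 each): that cup was opened and seen not to hold the prize — ruled out; weight (1/4)·0 = 0 each.
The weights sum to 1/6.
So P(the pea under cup 1 | the dealer opened cup 3 and cup 4) = (1/12) / (1/6) = 1/2.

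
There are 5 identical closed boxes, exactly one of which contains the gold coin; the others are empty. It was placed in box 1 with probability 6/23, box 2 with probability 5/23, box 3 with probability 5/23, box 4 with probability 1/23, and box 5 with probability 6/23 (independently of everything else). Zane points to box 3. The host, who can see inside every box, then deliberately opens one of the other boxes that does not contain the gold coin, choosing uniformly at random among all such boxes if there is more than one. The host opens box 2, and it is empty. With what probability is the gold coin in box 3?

Apply Bayes' rule, conditioning on where the gold coin actually is.
If it is in either of boxes 1 and 5 (prior 6/23 each): the host has 3 equally likely choices, so probability 1/3; weight (6/23)·(1/3) = 2/23 each.
If it is in box 2 (prior 5/23): the host opened box 2, so this case is ruled out; weight (5/23)·0 = 0.
If it is in box 3 (prior 5/23): the host has 4 equally likely choices, so probability 1/4; weight (5/23)·(1/4) = 5/92.
If it is in box 4 (prior 1/23): the host has 3 equally likely choices, so probability 1/3; weight (1/23)·(1/3) = 1/69.
The weights sum to 67/276.
So P(the gold coin in box 3 | the host opened box 2) = (5/92) / (67/276) = 15/67.

15/67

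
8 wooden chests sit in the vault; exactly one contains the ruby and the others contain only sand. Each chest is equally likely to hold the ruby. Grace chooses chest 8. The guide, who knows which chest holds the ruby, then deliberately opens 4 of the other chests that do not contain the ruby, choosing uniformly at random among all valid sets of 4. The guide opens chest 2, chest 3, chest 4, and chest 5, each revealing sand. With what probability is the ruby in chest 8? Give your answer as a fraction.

1/8

Consider each possible location of the ruby in turn.
If it is in any of chests 1, 6, and 7 (prior 1/8 each): the guide has 15 equally likely choices, so probability 1/15; weight (1/8)·(1/15) = 1/120 each.
If it is in any of chests 2, 3, 4, and 5 (prior 1/8 each): that chest was opened and seen not to hold the prize — ruled out; weight (1/8)·0 = 0 each.
If it is in chest 8 (prior 1/8): the guide has 35 equally likely choices, so probability 1/35; weight (1/8)·(1/35) = 1/280.
The weights sum to 1/35.
So P(the ruby in chest 8 | the guide opened chest 2, chest 3, chest 4, and chest 5) = (1/280) / (1/35) = 1/8.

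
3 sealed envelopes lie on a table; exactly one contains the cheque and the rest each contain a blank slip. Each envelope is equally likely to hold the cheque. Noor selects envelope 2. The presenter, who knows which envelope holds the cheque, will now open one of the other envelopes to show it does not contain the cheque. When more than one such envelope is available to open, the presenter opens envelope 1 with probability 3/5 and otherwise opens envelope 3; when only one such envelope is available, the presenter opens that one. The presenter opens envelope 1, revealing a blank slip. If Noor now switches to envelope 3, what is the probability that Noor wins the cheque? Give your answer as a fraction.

Condition on the true location of the cheque.
If it is in envelope 1 (prior 1/3): the presenter opened envelope 1, so this case is ruled out; weight (1/3)·0 = 0.
If it is in envelope 2 (prior 1/3): envelope 1 is available, opened with probability 3/5; weight (1/3)·(3/5) = 1/5.
If it is in envelope 3 (prior 1/3): only envelope 1 is available, probability 1; weight (1/3)·1 = 1/3.
The weights sum to 8/15.
So P(the cheque in envelope 3 | the presenter opened envelope 1) = (1/3) / (8/15) = 5/8.

5/8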